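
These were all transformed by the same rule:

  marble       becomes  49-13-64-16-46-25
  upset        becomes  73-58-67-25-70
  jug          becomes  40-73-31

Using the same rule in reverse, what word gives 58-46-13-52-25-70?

m(#13)→49 and a(#1)→13: differences scale by 3, so n = 3·pos + 10. Each letter becomes 3×(its alphabet position, a=1..z=26) + 10.
Undoing it on 58-46-13-52-25-70: 58→(58−10)÷3=16=p, 46→(46−10)÷3=12=l, 13→(13−10)÷3=1=a, 52→(52−10)÷3=14=n, 25→(25−10)÷3=5=e, 70→(70−10)÷3=20=t.

planet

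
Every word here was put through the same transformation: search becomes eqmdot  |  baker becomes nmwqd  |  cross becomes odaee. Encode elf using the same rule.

qxr

Compare letters: s→e is +12, e→q is +12, a→m is +12 — a constant shift. This is a Caesar cipher with shift 12.
Applying it to elf: e+12=q, l+12=x, f+12=r.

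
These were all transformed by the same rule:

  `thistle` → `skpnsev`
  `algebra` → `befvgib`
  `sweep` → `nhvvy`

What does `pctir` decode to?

ivory

This is an affine cipher: with a=0,…,z=25, each position x becomes (5x+1) mod 26.
Undoing it on pctir: p(15)→21·(15−1)≡8=i; c(2)→21·(2−1)≡21=v; t(19)→21·(19−1)≡14=o; i(8)→21·(8−1)≡17=r; r(17)→21·(17−1)≡24=y (all mod 26).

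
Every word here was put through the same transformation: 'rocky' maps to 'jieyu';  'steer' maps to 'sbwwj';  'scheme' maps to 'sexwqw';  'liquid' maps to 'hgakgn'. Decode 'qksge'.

r(17)→j(9) and o(14)→i(8) fit y≡9x+12 (mod 26); the inverse of 9 mod 26 is 3. Each letter's alphabet position (a=0..z=25) is mapped through 9·x+12 mod 26 — an affine cipher.
Decoding qksge: q(16)→3·(16−12)≡12=m; k(10)→3·(10−12)≡20=u; s(18)→3·(18−12)≡18=s; g(6)→3·(6−12)≡8=i; e(4)→3·(4−12)≡2=c (all mod 26).

music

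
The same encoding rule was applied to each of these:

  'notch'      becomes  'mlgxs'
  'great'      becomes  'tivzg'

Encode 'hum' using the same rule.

sfn

Each pair mirrors across the alphabet (n↔m, o↔l, t↔g): positions sum to 25. Letters are reflected about the middle of the alphabet (position → 25−position): Atbash.
On hum: h↔s, u↔f, m↔n.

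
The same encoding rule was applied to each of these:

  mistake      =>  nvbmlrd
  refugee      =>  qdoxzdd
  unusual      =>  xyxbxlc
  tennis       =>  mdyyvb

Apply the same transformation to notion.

Each letter's alphabet position (a=0..z=25) is mapped through 11·x+11 mod 26 — an affine cipher.
Applying it to notion: n(13)→11·13+11≡24=y; o(14)→11·14+11≡9=j; t(19)→11·19+11≡12=m; i(8)→11·8+11≡21=v; o(14)→11·14+11≡9=j; n(13)→11·13+11≡24=y (all mod 26).

yjmvjy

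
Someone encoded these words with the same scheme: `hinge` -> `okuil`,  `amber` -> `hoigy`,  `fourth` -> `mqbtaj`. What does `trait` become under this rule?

Shifts by position in hinge: pos 0: h→o (+7), pos 1: i→k (+2), pos 2: n→u (+7), pos 3: g→i (+2) — repeating every 2. The shifts repeat in a cycle of length 2: positions 0,1,… shift by +7, +2, then the pattern repeats.
Applying it to trait: t+7=a, r+2=t, a+7=h, i+2=k, t+7=a.

athka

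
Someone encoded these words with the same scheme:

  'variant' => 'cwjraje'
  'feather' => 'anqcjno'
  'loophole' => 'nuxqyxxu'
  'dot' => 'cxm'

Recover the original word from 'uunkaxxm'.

The output letters match the input read backwards, each shifted +9: variant reversed is tnairav. The word is reversed, then every letter is shifted forward by 9.
Reversing it on uunkaxxm: shift back: u−9=l, u−9=l, n−9=e, k−9=b, a−9=r, x−9=o, x−9=o, m−9=d → llebrood; then reverse → doorbell.

doorbell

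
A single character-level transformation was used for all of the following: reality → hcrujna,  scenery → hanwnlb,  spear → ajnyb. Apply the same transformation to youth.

Two steps: reverse the string, then apply a Caesar shift of +9.
On youth: reverse → htuoy; then shift: h+9=q, t+9=c, u+9=d, o+9=x, y+9=h.

qcdxh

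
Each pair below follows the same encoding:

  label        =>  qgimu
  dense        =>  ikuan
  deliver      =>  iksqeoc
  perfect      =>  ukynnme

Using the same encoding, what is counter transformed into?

In label: l→q is +5, a→g is +6, b→i is +7, e→m is +8 — the shift increases by 1 each position. Each letter shifts forward by (position + 5), i.e. 5, 6, 7, … — the shift grows by one for each successive letter.
On counter: c+5=h, o+6=u, u+7=b, n+8=v, t+9=c, e+10=o, r+11=c.

hubvcoc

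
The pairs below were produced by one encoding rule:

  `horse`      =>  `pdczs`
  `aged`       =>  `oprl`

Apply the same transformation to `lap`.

alw

Two steps: reverse the string, then apply a Caesar shift of +11.
Applying it to lap: reverse → pal; then shift: p+11=a, a+11=l, l+11=w.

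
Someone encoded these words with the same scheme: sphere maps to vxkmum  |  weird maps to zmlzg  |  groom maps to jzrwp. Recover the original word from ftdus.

Shifts by position in sphere: pos 0: s→v (+3), pos 1: p→x (+8), pos 2: h→k (+3), pos 3: e→m (+8) — repeating every 2. It's a Vigenère-style cipher with numeric key [3,8]: position i shifts by key[i mod 2].
Reversing it on ftdus: f−3=c, t−8=l, d−3=a, u−8=m, s−3=p.

clamp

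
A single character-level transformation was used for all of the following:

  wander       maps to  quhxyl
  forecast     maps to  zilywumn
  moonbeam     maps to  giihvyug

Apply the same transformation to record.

lywilx

Compare letters: w→q is +20, a→u is +20, n→h is +20 — a constant shift. This is a Caesar cipher with shift 20.
On record: r+20=l, e+20=y, c+20=w, o+20=i, r+20=l, d+20=x.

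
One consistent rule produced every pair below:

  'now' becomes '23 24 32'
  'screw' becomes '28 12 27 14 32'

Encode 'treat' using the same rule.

n is letter #14 and maps to 23: an offset of 9. Letters become their 1-based position plus 9 (so a→10, b→11, …).
On treat: t=20→29, r=18→27, e=5→14, a=1→10, t=20→29.

29 27 14 10 29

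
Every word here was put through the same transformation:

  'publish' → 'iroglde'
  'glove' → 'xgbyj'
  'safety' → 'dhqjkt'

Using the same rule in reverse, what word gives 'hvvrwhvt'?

accuracy

p(15)→i(8) and u(20)→r(17) fit y≡7x+7 (mod 26); the inverse of 7 mod 26 is 15. Each letter's alphabet position (a=0..z=25) is mapped through 7·x+7 mod 26 — an affine cipher.
Decoding hvvrwhvt: h(7)→15·(7−7)≡0=a; v(21)→15·(21−7)≡2=c; v(21)→15·(21−7)≡2=c; r(17)→15·(17−7)≡20=u; w(22)→15·(22−7)≡17=r; h(7)→15·(7−7)≡0=a; v(21)→15·(21−7)≡2=c; t(19)→15·(19−7)≡24=y (all mod 26).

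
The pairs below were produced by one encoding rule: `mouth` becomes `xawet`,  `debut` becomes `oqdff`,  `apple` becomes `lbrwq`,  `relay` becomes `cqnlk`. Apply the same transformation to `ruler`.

cgnpd

Shifts by position in mouth: pos 0: m→x (+11), pos 1: o→a (+12), pos 2: u→w (+2), pos 3: t→e (+11), pos 4: h→t (+12) — repeating every 3. A repeating key of period 3 is used — shifts +11, +12, +2 over and over.
Applying it to ruler: r+11=c, u+12=g, l+2=n, e+11=p, r+12=d.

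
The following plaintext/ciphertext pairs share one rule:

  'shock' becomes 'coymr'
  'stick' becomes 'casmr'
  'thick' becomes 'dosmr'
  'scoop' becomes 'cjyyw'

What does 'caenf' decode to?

Shifts by position in shock: pos 0: s→c (+10), pos 1: h→o (+7), pos 2: o→y (+10), pos 3: c→m (+10), pos 4: k→r (+7) — repeating every 3. It's a Vigenère-style cipher with numeric key [10,7,10]: position i shifts by key[i mod 3].
Decoding caenf: c−10=s, a−7=t, e−10=u, n−10=d, f−7=y.

study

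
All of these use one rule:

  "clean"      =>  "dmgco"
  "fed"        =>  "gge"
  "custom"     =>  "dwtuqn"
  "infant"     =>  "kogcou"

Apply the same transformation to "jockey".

kqdlgz

The shift depends on letter class: consonant c→d is +1, but vowel e→g is +2. The rule splits by letter class: vowels +2, consonants +1.
For jockey: j(cons)+1=k, o(vowel)+2=q, c(cons)+1=d, k(cons)+1=l, e(vowel)+2=g, y(cons)+1=z.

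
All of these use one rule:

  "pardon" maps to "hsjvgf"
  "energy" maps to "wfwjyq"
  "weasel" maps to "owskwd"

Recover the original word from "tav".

bid

Each letter is shifted forward by 18 in the alphabet (a Caesar shift of +18).
Undoing it on tav: t−18=b, a−18=i, v−18=d.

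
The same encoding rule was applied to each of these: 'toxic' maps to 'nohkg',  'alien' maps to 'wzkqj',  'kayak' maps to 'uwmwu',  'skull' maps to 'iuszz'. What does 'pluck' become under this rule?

t(19)→n(13) and o(14)→o(14) fit y≡5x+22 (mod 26); the inverse of 5 mod 26 is 21. Treating letters as 0–25, the rule is x ↦ 5x + 22 (mod 26).
Applying it to pluck: p(15)→5·15+22≡19=t; l(11)→5·11+22≡25=z; u(20)→5·20+22≡18=s; c(2)→5·2+22≡6=g; k(10)→5·10+22≡20=u (all mod 26).

tzsgu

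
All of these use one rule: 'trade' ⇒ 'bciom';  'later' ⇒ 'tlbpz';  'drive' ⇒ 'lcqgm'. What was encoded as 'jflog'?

Shifts by position in trade: pos 0: t→b (+8), pos 1: r→c (+11), pos 2: a→i (+8), pos 3: d→o (+11) — repeating every 2. A repeating key of period 2 is used — shifts +8, +11 over and over.
Reversing it on jflog: j−8=b, f−11=u, l−8=d, o−11=d, g−8=y.

buddy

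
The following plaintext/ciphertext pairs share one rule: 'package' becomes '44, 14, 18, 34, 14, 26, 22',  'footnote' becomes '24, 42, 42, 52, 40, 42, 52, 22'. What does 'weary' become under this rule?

Each letter becomes 2×(its alphabet position, a=1..z=26) + 12.
For weary: w=23→58, e=5→22, a=1→14, r=18→48, y=25→62.

58, 22, 14, 48, 62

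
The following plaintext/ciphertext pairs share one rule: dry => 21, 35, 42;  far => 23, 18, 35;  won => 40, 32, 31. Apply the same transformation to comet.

d is letter #4 and maps to 21: an offset of 17. The number is (letter's place in the alphabet, a=1) + 17.
Applying it to comet: c=3→20, o=15→32, m=13→30, e=5→22, t=20→37.

20, 32, 30, 22, 37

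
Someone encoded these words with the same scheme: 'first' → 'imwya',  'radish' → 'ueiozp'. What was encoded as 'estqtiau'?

bookmark

In first: f→i is +3, i→m is +4, r→w is +5, s→y is +6 — the shift increases by 1 each position. Letter i (0-indexed) is shifted by i+3, so successive shifts are 3, 4, 5, ….
Reversing it on estqtiau: e−3=b, s−4=o, t−5=o, q−6=k, t−7=m, i−8=a, a−9=r, u−10=k.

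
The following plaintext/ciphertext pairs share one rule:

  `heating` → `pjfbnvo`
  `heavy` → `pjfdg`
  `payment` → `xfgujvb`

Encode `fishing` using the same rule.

The shift depends on letter class: consonant h→p is +8, but vowel e→j is +5. The rule splits by letter class: vowels +5, consonants +8.
Applying it to fishing: f(cons)+8=n, i(vowel)+5=n, s(cons)+8=a, h(cons)+8=p, i(vowel)+5=n, n(cons)+8=v, g(cons)+8=o.

nnapnvo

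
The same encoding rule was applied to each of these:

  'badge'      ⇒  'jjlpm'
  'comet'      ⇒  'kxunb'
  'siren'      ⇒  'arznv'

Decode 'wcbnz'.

Shifts by position in badge: pos 0: b→j (+8), pos 1: a→j (+9), pos 2: d→l (+8), pos 3: g→p (+9) — repeating every 2. The shifts repeat in a cycle of length 2: positions 0,1,… shift by +8, +9, then the pattern repeats.
Reversing it on wcbnz: w−8=o, c−9=t, b−8=t, n−9=e, z−8=r.

otter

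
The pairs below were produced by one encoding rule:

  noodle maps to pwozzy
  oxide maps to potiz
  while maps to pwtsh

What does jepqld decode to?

safety

The output letters match the input read backwards, each shifted +11: noodle reversed is eldoon. Two steps: reverse the string, then apply a Caesar shift of +11.
Reversing it on jepqld: shift back: j−11=y, e−11=t, p−11=e, q−11=f, l−11=a, d−11=s → ytefas; then reverse → safety.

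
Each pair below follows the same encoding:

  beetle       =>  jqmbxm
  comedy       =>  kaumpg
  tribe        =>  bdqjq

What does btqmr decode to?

thief

Shifts by position in beetle: pos 0: b→j (+8), pos 1: e→q (+12), pos 2: e→m (+8), pos 3: t→b (+8), pos 4: l→x (+12), pos 5: e→m (+8) — repeating every 3. A repeating key of period 3 is used — shifts +8, +12, +8 over and over.
Undoing it on btqmr: b−8=t, t−12=h, q−8=i, m−8=e, r−12=f.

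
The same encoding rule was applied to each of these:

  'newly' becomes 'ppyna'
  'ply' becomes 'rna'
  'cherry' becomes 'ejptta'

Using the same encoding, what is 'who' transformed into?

yjz

Vowels shift forward by 11 and consonants shift forward by 2.
For who: w(cons)+2=y, h(cons)+2=j, o(vowel)+11=z.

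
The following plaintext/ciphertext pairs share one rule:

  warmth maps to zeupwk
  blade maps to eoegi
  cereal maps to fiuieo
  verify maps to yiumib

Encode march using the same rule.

The shift depends on letter class: consonant w→z is +3, but vowel a→e is +4. The rule splits by letter class: vowels +4, consonants +3.
Applying it to march: m(cons)+3=p, a(vowel)+4=e, r(cons)+3=u, c(cons)+3=f, h(cons)+3=k.

peufk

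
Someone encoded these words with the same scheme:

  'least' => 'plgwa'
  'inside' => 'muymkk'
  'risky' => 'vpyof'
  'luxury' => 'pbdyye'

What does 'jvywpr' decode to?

Shifts by position in least: pos 0: l→p (+4), pos 1: e→l (+7), pos 2: a→g (+6), pos 3: s→w (+4), pos 4: t→a (+7) — repeating every 3. The shifts repeat in a cycle of length 3: positions 0,1,… shift by +4, +7, +6, then the pattern repeats.
Undoing it on jvywpr: j−4=f, v−7=o, y−6=s, w−4=s, p−7=i, r−6=l.

fossil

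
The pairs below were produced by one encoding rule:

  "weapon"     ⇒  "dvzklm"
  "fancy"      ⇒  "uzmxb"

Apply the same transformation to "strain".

hgizrm

Each pair mirrors across the alphabet (w↔d, e↔v, a↔z): positions sum to 25. Letters are reflected about the middle of the alphabet (position → 25−position): Atbash.
For strain: s↔h, t↔g, r↔i, a↔z, i↔r, n↔m.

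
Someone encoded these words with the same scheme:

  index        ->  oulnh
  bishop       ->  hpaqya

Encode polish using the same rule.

In index: i→o is +6, n→u is +7, d→l is +8, e→n is +9 — the shift increases by 1 each position. Letter i (0-indexed) is shifted by i+6, so successive shifts are 6, 7, 8, ….
For polish: p+6=v, o+7=v, l+8=t, i+9=r, s+10=c, h+11=s.

vvtrcs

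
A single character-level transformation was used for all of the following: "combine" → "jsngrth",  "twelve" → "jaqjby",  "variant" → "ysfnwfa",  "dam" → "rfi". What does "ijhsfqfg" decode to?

The output letters match the input read backwards, each shifted +5: combine reversed is enibmoc. Two steps: reverse the string, then apply a Caesar shift of +5.
Decoding ijhsfqfg: shift back: i−5=d, j−5=e, h−5=c, s−5=n, f−5=a, q−5=l, f−5=a, g−5=b → decnalab; then reverse → balanced.

balanced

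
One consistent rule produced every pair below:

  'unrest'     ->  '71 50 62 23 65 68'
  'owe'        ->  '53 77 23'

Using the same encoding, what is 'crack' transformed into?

u(#21)→71 and n(#14)→50: differences scale by 3, so n = 3·pos + 8. The formula is n = 3×(alphabet index, a=1) + 8.
Applying it to crack: c=3→17, r=18→62, a=1→11, c=3→17, k=11→41.

17 62 11 17 41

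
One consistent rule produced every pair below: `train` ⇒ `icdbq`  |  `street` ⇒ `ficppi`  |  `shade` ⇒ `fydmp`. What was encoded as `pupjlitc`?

t(19)→i(8) and r(17)→c(2) fit y≡3x+3 (mod 26); the inverse of 3 mod 26 is 9. Each letter's alphabet position (a=0..z=25) is mapped through 3·x+3 mod 26 — an affine cipher.
Decoding pupjlitc: p(15)→9·(15−3)≡4=e; u(20)→9·(20−3)≡23=x; p(15)→9·(15−3)≡4=e; j(9)→9·(9−3)≡2=c; l(11)→9·(11−3)≡20=u; i(8)→9·(8−3)≡19=t; t(19)→9·(19−3)≡14=o; c(2)→9·(2−3)≡17=r (all mod 26).

executor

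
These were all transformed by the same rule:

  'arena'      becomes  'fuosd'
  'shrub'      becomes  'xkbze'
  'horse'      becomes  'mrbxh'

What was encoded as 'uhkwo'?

pearl

Shifts by position in arena: pos 0: a→f (+5), pos 1: r→u (+3), pos 2: e→o (+10), pos 3: n→s (+5), pos 4: a→d (+3) — repeating every 3. A repeating key of period 3 is used — shifts +5, +3, +10 over and over.
Decoding uhkwo: u−5=p, h−3=e, k−10=a, w−5=r, o−3=l.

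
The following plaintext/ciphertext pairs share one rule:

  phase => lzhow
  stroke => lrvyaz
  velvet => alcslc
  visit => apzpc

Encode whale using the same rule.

The output letters match the input read backwards, each shifted +7: phase reversed is esahp. Two steps: reverse the string, then apply a Caesar shift of +7.
For whale: reverse → elahw; then shift: e+7=l, l+7=s, a+7=h, h+7=o, w+7=d.

lshod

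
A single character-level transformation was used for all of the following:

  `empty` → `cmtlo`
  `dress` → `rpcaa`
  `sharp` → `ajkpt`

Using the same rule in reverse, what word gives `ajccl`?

sheet

e(4)→c(2) and m(12)→m(12) fit y≡11x+10 (mod 26); the inverse of 11 mod 26 is 19. Treating letters as 0–25, the rule is x ↦ 11x + 10 (mod 26).
Undoing it on ajccl: a(0)→19·(0−10)≡18=s; j(9)→19·(9−10)≡7=h; c(2)→19·(2−10)≡4=e; c(2)→19·(2−10)≡4=e; l(11)→19·(11−10)≡19=t (all mod 26).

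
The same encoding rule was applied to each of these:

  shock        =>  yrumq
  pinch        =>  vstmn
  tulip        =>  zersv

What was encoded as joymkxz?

descent

It's a Vigenère-style cipher with numeric key [6,10]: position i shifts by key[i mod 2].
Decoding joymkxz: j−6=d, o−10=e, y−6=s, m−10=c, k−6=e, x−10=n, z−6=t.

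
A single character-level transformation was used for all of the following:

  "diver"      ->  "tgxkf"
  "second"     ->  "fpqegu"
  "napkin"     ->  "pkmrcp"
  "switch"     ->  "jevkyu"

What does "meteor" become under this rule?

tqgvgo

The word is reversed, then every letter is shifted forward by 2.
On meteor: reverse → roetem; then shift: r+2=t, o+2=q, e+2=g, t+2=v, e+2=g, m+2=o.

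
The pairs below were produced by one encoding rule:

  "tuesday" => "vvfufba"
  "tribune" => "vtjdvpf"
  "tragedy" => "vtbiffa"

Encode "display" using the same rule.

The shift depends on letter class: consonant t→v is +2, but vowel u→v is +1. The rule splits by letter class: vowels +1, consonants +2.
Applying it to display: d(cons)+2=f, i(vowel)+1=j, s(cons)+2=u, p(cons)+2=r, l(cons)+2=n, a(vowel)+1=b, y(cons)+2=a.

fjurnba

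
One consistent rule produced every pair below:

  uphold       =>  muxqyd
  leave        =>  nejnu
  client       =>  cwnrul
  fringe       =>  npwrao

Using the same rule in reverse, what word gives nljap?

grace

The output letters match the input read backwards, each shifted +9: uphold reversed is dlohpu. Two steps: reverse the string, then apply a Caesar shift of +9.
Undoing it on nljap: shift back: n−9=e, l−9=c, j−9=a, a−9=r, p−9=g → ecarg; then reverse → grace.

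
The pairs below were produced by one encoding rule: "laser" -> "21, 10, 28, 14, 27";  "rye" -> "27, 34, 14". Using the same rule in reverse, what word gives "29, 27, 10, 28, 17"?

Each letter is replaced by its alphabet position (a=1..z=26) + 9.
Decoding 29, 27, 10, 28, 17: 29→(29−9)÷1=20=t, 27→(27−9)÷1=18=r, 10→(10−9)÷1=1=a, 28→(28−9)÷1=19=s, 17→(17−9)÷1=8=h.

trash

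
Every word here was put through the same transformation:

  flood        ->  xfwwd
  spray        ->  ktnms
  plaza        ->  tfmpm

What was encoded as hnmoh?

Treating letters as 0–25, the rule is x ↦ 23x + 12 (mod 26).
Undoing it on hnmoh: h(7)→17·(7−12)≡19=t; n(13)→17·(13−12)≡17=r; m(12)→17·(12−12)≡0=a; o(14)→17·(14−12)≡8=i; h(7)→17·(7−12)≡19=t (all mod 26).

trait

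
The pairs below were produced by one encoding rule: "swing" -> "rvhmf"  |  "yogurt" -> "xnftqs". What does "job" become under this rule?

Compare letters: s→r is +25, w→v is +25, i→h is +25 — a constant shift. It's a constant shift of +25 (ROT25).
Applying it to job: j+25=i, o+25=n, b+25=a.

ina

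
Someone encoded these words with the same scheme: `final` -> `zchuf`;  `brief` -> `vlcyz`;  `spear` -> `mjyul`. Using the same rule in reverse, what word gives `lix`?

rod

Compare letters: f→z is +20, i→c is +20, n→h is +20 — a constant shift. Every letter moves 20 places later in the alphabet, wrapping around z→a.
Undoing it on lix: l−20=r, i−20=o, x−20=d.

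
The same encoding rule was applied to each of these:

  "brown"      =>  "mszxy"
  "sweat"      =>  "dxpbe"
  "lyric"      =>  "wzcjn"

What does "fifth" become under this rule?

qjqus

Shifts by position in brown: pos 0: b→m (+11), pos 1: r→s (+1), pos 2: o→z (+11), pos 3: w→x (+1) — repeating every 2. The shifts repeat in a cycle of length 2: positions 0,1,… shift by +11, +1, then the pattern repeats.
For fifth: f+11=q, i+1=j, f+11=q, t+1=u, h+11=s.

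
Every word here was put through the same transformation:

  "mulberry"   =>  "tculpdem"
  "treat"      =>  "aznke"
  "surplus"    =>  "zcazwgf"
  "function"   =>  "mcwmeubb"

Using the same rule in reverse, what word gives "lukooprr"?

In mulberry: m→t is +7, u→c is +8, l→u is +9, b→l is +10 — the shift increases by 1 each position. Letter i (0-indexed) is shifted by i+7, so successive shifts are 7, 8, 9, ….
Decoding lukooprr: l−7=e, u−8=m, k−9=b, o−10=e, o−11=d, p−12=d, r−13=e, r−14=d.

embedded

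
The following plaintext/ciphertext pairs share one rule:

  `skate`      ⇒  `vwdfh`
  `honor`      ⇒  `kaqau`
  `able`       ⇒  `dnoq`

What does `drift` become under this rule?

It's a Vigenère-style cipher with numeric key [3,12]: position i shifts by key[i mod 2].
Applying it to drift: d+3=g, r+12=d, i+3=l, f+12=r, t+3=w.

gdlrw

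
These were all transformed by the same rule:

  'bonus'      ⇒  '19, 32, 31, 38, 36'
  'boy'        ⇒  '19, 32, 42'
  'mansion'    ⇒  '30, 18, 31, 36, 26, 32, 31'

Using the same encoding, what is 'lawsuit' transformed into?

29, 18, 40, 36, 38, 26, 37

b is letter #2 and maps to 19: an offset of 17. The number is (letter's place in the alphabet, a=1) + 17.
For lawsuit: l=12→29, a=1→18, w=23→40, s=19→36, u=21→38, i=9→26, t=20→37.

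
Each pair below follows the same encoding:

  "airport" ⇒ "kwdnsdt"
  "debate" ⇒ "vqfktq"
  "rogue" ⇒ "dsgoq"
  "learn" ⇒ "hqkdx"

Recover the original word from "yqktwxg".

a(0)→k(10) and i(8)→w(22) fit y≡21x+10 (mod 26); the inverse of 21 mod 26 is 5. Each letter's alphabet position (a=0..z=25) is mapped through 21·x+10 mod 26 — an affine cipher.
Undoing it on yqktwxg: y(24)→5·(24−10)≡18=s; q(16)→5·(16−10)≡4=e; k(10)→5·(10−10)≡0=a; t(19)→5·(19−10)≡19=t; w(22)→5·(22−10)≡8=i; x(23)→5·(23−10)≡13=n; g(6)→5·(6−10)≡6=g (all mod 26).

seating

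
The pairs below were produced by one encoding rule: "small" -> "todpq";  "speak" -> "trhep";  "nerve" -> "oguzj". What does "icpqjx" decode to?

hammer

In small: s→t is +1, m→o is +2, a→d is +3, l→p is +4 — the shift increases by 1 each position. Letter i (0-indexed) is shifted by i+1, so successive shifts are 1, 2, 3, ….
Decoding icpqjx: i−1=h, c−2=a, p−3=m, q−4=m, j−5=e, x−6=r.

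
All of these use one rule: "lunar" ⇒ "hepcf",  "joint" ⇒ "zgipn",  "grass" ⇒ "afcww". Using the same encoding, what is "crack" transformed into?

kfckq

This is an affine cipher: with a=0,…,z=25, each position x becomes (17x+2) mod 26.
Applying it to crack: c(2)→17·2+2≡10=k; r(17)→17·17+2≡5=f; a(0)→17·0+2≡2=c; c(2)→17·2+2≡10=k; k(10)→17·10+2≡16=q (all mod 26).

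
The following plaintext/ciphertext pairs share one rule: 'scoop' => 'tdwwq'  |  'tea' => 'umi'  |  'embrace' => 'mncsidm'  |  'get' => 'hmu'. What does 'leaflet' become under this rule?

The shift depends on letter class: consonant s→t is +1, but vowel o→w is +8. Two shifts are in play — +8 for a/e/i/o/u, +1 for every other letter.
Applying it to leaflet: l(cons)+1=m, e(vowel)+8=m, a(vowel)+8=i, f(cons)+1=g, l(cons)+1=m, e(vowel)+8=m, t(cons)+1=u.

mmigmmu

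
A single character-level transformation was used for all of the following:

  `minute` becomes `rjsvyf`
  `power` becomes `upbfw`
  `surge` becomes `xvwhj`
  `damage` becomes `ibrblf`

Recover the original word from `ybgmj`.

table

Shifts by position in minute: pos 0: m→r (+5), pos 1: i→j (+1), pos 2: n→s (+5), pos 3: u→v (+1) — repeating every 2. The shifts repeat in a cycle of length 2: positions 0,1,… shift by +5, +1, then the pattern repeats.
Undoing it on ybgmj: y−5=t, b−1=a, g−5=b, m−1=l, j−5=e.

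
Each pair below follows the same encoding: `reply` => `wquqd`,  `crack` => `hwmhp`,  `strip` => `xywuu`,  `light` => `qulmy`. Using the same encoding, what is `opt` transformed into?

Two shifts are in play — +12 for a/e/i/o/u, +5 for every other letter.
For opt: o(vowel)+12=a, p(cons)+5=u, t(cons)+5=y.

auy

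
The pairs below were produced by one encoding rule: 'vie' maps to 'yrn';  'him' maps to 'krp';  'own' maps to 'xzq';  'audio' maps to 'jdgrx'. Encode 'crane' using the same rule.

fujqn

The shift depends on letter class: consonant v→y is +3, but vowel i→r is +9. The rule splits by letter class: vowels +9, consonants +3.
On crane: c(cons)+3=f, r(cons)+3=u, a(vowel)+9=j, n(cons)+3=q, e(vowel)+9=n.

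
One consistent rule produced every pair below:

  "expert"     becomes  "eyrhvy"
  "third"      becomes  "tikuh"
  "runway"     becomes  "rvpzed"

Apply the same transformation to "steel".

In expert: e→e is +0, x→y is +1, p→r is +2, e→h is +3 — the shift increases by 1 each position. Letter i (0-indexed) is shifted by i+0, so successive shifts are 0, 1, 2, ….
On steel: s+0=s, t+1=u, e+2=g, e+3=h, l+4=p.

sughp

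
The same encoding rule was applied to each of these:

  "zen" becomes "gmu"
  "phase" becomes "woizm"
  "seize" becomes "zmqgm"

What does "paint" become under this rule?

wiqua

The shift depends on letter class: consonant z→g is +7, but vowel e→m is +8. Vowels shift forward by 8 and consonants shift forward by 7.
On paint: p(cons)+7=w, a(vowel)+8=i, i(vowel)+8=q, n(cons)+7=u, t(cons)+7=a.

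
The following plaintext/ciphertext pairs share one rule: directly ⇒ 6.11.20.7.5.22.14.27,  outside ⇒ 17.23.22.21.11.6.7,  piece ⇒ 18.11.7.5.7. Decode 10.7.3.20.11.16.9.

hearing

The number is (letter's place in the alphabet, a=1) + 2.
Undoing it on 10.7.3.20.11.16.9: 10→(10−2)÷1=8=h, 7→(7−2)÷1=5=e, 3→(3−2)÷1=1=a, 20→(20−2)÷1=18=r, 11→(11−2)÷1=9=i, 16→(16−2)÷1=14=n, 9→(9−2)÷1=7=g.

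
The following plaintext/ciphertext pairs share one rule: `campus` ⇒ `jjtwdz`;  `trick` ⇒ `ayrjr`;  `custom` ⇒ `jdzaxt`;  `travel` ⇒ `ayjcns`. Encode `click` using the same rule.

The shift depends on letter class: consonant c→j is +7, but vowel a→j is +9. Vowels shift forward by 9 and consonants shift forward by 7.
On click: c(cons)+7=j, l(cons)+7=s, i(vowel)+9=r, c(cons)+7=j, k(cons)+7=r.

jsrjr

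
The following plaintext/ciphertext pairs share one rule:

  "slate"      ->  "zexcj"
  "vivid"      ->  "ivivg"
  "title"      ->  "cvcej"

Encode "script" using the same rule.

zdwvqc

s(18)→z(25) and l(11)→e(4) fit y≡3x+23 (mod 26); the inverse of 3 mod 26 is 9. Treating letters as 0–25, the rule is x ↦ 3x + 23 (mod 26).
On script: s(18)→3·18+23≡25=z; c(2)→3·2+23≡3=d; r(17)→3·17+23≡22=w; i(8)→3·8+23≡21=v; p(15)→3·15+23≡16=q; t(19)→3·19+23≡2=c (all mod 26).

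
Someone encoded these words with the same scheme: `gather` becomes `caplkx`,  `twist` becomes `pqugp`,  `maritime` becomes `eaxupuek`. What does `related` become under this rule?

xkvapkb

g(6)→c(2) and a(0)→a(0) fit y≡9x+0 (mod 26); the inverse of 9 mod 26 is 3. Treating letters as 0–25, the rule is x ↦ 9x + 0 (mod 26).
For related: r(17)→9·17+0≡23=x; e(4)→9·4+0≡10=k; l(11)→9·11+0≡21=v; a(0)→9·0+0≡0=a; t(19)→9·19+0≡15=p; e(4)→9·4+0≡10=k; d(3)→9·3+0≡1=b (all mod 26).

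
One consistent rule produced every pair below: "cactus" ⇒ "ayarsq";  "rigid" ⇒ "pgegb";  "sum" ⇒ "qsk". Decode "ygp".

air

Compare letters: c→a is +24, a→y is +24, c→a is +24 — a constant shift. Each letter is shifted forward by 24 in the alphabet (a Caesar shift of +24).
Decoding ygp: y−24=a, g−24=i, p−24=r.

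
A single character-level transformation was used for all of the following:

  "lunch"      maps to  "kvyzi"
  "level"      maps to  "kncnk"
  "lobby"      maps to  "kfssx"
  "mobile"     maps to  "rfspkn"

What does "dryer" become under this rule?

gaxna

l(11)→k(10) and u(20)→v(21) fit y≡7x+11 (mod 26); the inverse of 7 mod 26 is 15. This is an affine cipher: with a=0,…,z=25, each position x becomes (7x+11) mod 26.
On dryer: d(3)→7·3+11≡6=g; r(17)→7·17+11≡0=a; y(24)→7·24+11≡23=x; e(4)→7·4+11≡13=n; r(17)→7·17+11≡0=a (all mod 26).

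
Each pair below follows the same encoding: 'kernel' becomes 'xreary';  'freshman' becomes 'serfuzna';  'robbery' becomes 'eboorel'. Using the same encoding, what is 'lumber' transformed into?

Compare letters: k→x is +13, e→r is +13, r→e is +13 — a constant shift. It's a constant shift of +13 (ROT13).
Applying it to lumber: l+13=y, u+13=h, m+13=z, b+13=o, e+13=r, r+13=e.

yhzore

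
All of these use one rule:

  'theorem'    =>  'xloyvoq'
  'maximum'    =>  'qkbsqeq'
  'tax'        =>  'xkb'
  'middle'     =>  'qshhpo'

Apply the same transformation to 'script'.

The shift depends on letter class: consonant t→x is +4, but vowel e→o is +10. Two shifts are in play — +10 for a/e/i/o/u, +4 for every other letter.
On script: s(cons)+4=w, c(cons)+4=g, r(cons)+4=v, i(vowel)+10=s, p(cons)+4=t, t(cons)+4=x.

wgvstx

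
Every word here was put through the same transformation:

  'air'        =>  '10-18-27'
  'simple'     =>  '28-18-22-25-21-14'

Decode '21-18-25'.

a is letter #1 and maps to 10: an offset of 9. The number is (letter's place in the alphabet, a=1) + 9.
Undoing it on 21-18-25: 21→(21−9)÷1=12=l, 18→(18−9)÷1=9=i, 25→(25−9)÷1=16=p.

lip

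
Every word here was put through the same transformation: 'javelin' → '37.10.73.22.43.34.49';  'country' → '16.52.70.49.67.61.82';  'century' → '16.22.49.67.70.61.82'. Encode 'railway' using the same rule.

j(#10)→37 and a(#1)→10: differences scale by 3, so n = 3·pos + 7. With a=1..z=26, the number is 3·pos + 7.
Applying it to railway: r=18→61, a=1→10, i=9→34, l=12→43, w=23→76, a=1→10, y=25→82.

61.10.34.43.76.10.82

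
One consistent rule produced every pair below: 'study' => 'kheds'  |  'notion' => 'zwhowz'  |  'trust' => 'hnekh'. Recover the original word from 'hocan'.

s(18)→k(10) and t(19)→h(7) fit y≡23x+12 (mod 26); the inverse of 23 mod 26 is 17. Each letter's alphabet position (a=0..z=25) is mapped through 23·x+12 mod 26 — an affine cipher.
Reversing it on hocan: h(7)→17·(7−12)≡19=t; o(14)→17·(14−12)≡8=i; c(2)→17·(2−12)≡12=m; a(0)→17·(0−12)≡4=e; n(13)→17·(13−12)≡17=r (all mod 26).

timer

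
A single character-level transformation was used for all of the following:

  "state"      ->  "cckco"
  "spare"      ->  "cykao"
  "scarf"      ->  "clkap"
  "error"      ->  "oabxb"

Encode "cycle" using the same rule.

mhmuo

Shifts by position in state: pos 0: s→c (+10), pos 1: t→c (+9), pos 2: a→k (+10), pos 3: t→c (+9) — repeating every 2. A repeating key of period 2 is used — shifts +10, +9 over and over.
Applying it to cycle: c+10=m, y+9=h, c+10=m, l+9=u, e+10=o.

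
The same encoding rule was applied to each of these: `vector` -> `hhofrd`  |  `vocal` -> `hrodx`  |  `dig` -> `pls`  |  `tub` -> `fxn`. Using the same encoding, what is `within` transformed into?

The rule splits by letter class: vowels +3, consonants +12.
On within: w(cons)+12=i, i(vowel)+3=l, t(cons)+12=f, h(cons)+12=t, i(vowel)+3=l, n(cons)+12=z.

ilftlz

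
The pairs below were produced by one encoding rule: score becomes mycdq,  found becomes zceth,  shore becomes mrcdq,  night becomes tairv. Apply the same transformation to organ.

cdigt

s(18)→m(12) and c(2)→y(24) fit y≡9x+6 (mod 26); the inverse of 9 mod 26 is 3. This is an affine cipher: with a=0,…,z=25, each position x becomes (9x+6) mod 26.
On organ: o(14)→9·14+6≡2=c; r(17)→9·17+6≡3=d; g(6)→9·6+6≡8=i; a(0)→9·0+6≡6=g; n(13)→9·13+6≡19=t (all mod 26).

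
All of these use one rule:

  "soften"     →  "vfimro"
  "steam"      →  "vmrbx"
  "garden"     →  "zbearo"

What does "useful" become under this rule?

dvridg

s(18)→v(21) and o(14)→f(5) fit y≡17x+1 (mod 26); the inverse of 17 mod 26 is 23. Treating letters as 0–25, the rule is x ↦ 17x + 1 (mod 26).
Applying it to useful: u(20)→17·20+1≡3=d; s(18)→17·18+1≡21=v; e(4)→17·4+1≡17=r; f(5)→17·5+1≡8=i; u(20)→17·20+1≡3=d; l(11)→17·11+1≡6=g (all mod 26).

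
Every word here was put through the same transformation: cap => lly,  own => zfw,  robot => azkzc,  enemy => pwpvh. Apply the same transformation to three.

The shift depends on letter class: consonant c→l is +9, but vowel a→l is +11. Two shifts are in play — +11 for a/e/i/o/u, +9 for every other letter.
On three: t(cons)+9=c, h(cons)+9=q, r(cons)+9=a, e(vowel)+11=p, e(vowel)+11=p.

cqapp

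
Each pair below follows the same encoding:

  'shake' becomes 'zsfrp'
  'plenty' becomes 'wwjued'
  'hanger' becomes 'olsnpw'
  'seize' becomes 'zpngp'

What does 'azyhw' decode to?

Shifts by position in shake: pos 0: s→z (+7), pos 1: h→s (+11), pos 2: a→f (+5), pos 3: k→r (+7), pos 4: e→p (+11) — repeating every 3. It's a Vigenère-style cipher with numeric key [7,11,5]: position i shifts by key[i mod 3].
Reversing it on azyhw: a−7=t, z−11=o, y−5=t, h−7=a, w−11=l.

total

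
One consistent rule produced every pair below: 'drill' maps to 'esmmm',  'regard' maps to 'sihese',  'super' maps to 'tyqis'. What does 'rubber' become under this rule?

The shift depends on letter class: consonant d→e is +1, but vowel i→m is +4. Two shifts are in play — +4 for a/e/i/o/u, +1 for every other letter.
For rubber: r(cons)+1=s, u(vowel)+4=y, b(cons)+1=c, b(cons)+1=c, e(vowel)+4=i, r(cons)+1=s.

syccis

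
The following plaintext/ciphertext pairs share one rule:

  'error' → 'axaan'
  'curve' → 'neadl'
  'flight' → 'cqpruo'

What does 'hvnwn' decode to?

enemy

The word is reversed, then every letter is shifted forward by 9.
Decoding hvnwn: shift back: h−9=y, v−9=m, n−9=e, w−9=n, n−9=e → ymene; then reverse → enemy.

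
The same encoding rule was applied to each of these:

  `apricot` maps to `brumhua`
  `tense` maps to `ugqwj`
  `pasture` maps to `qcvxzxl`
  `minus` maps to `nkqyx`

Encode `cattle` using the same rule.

dcwxqk

In apricot: a→b is +1, p→r is +2, r→u is +3, i→m is +4 — the shift increases by 1 each position. Each letter shifts forward by (position + 1), i.e. 1, 2, 3, … — the shift grows by one for each successive letter.
On cattle: c+1=d, a+2=c, t+3=w, t+4=x, l+5=q, e+6=k.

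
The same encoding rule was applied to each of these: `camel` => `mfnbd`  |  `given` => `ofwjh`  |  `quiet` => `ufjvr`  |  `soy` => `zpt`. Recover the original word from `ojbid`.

The word is reversed, then every letter is shifted forward by 1.
Reversing it on ojbid: shift back: o−1=n, j−1=i, b−1=a, i−1=h, d−1=c → niahc; then reverse → chain.

chain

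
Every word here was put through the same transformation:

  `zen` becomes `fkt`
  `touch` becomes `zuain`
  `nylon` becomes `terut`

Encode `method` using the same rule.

Compare letters: z→f is +6, e→k is +6, n→t is +6 — a constant shift. Each letter is shifted forward by 6 in the alphabet (a Caesar shift of +6).
For method: m+6=s, e+6=k, t+6=z, h+6=n, o+6=u, d+6=j.

skznuj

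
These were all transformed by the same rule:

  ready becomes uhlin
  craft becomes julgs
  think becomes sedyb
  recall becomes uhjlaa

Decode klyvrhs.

banquet

r(17)→u(20) and e(4)→h(7) fit y≡25x+11 (mod 26); the inverse of 25 mod 26 is 25. This is an affine cipher: with a=0,…,z=25, each position x becomes (25x+11) mod 26.
Decoding klyvrhs: k(10)→25·(10−11)≡1=b; l(11)→25·(11−11)≡0=a; y(24)→25·(24−11)≡13=n; v(21)→25·(21−11)≡16=q; r(17)→25·(17−11)≡20=u; h(7)→25·(7−11)≡4=e; s(18)→25·(18−11)≡19=t (all mod 26).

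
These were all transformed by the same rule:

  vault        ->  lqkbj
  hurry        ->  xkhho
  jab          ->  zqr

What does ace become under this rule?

Compare letters: v→l is +16, a→q is +16, u→k is +16 — a constant shift. It's a constant shift of +16 (ROT16).
For ace: a+16=q, c+16=s, e+16=u.

qsu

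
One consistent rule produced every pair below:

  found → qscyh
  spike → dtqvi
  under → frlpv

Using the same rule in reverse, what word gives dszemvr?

sorting

Shifts by position in found: pos 0: f→q (+11), pos 1: o→s (+4), pos 2: u→c (+8), pos 3: n→y (+11), pos 4: d→h (+4) — repeating every 3. A repeating key of period 3 is used — shifts +11, +4, +8 over and over.
Reversing it on dszemvr: d−11=s, s−4=o, z−8=r, e−11=t, m−4=i, v−8=n, r−11=g.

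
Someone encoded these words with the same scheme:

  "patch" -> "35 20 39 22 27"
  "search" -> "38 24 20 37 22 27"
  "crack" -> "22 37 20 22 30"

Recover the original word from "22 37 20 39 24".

Each letter is replaced by its alphabet position (a=1..z=26) + 19.
Decoding 22 37 20 39 24: 22→(22−19)÷1=3=c, 37→(37−19)÷1=18=r, 20→(20−19)÷1=1=a, 39→(39−19)÷1=20=t, 24→(24−19)÷1=5=e.

crate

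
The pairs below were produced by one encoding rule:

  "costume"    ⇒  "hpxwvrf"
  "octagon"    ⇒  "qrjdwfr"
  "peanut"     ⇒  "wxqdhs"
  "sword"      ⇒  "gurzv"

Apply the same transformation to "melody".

bgrohp

Read the word backwards and shift each letter +3.
On melody: reverse → ydolem; then shift: y+3=b, d+3=g, o+3=r, l+3=o, e+3=h, m+3=p.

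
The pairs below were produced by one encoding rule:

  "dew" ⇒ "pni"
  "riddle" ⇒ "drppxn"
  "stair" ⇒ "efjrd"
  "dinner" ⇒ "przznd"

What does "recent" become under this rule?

The shift depends on letter class: consonant d→p is +12, but vowel e→n is +9. Vowels shift forward by 9 and consonants shift forward by 12.
For recent: r(cons)+12=d, e(vowel)+9=n, c(cons)+12=o, e(vowel)+9=n, n(cons)+12=z, t(cons)+12=f.

dnonzf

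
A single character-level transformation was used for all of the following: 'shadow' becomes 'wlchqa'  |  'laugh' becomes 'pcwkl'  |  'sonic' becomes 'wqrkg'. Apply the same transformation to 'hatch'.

The shift depends on letter class: consonant s→w is +4, but vowel a→c is +2. The rule splits by letter class: vowels +2, consonants +4.
Applying it to hatch: h(cons)+4=l, a(vowel)+2=c, t(cons)+4=x, c(cons)+4=g, h(cons)+4=l.

lcxgl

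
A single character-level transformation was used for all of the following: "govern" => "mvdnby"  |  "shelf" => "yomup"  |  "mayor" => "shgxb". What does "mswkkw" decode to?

global

In govern: g→m is +6, o→v is +7, v→d is +8, e→n is +9 — the shift increases by 1 each position. Each letter shifts forward by (position + 6), i.e. 6, 7, 8, … — the shift grows by one for each successive letter.
Decoding mswkkw: m−6=g, s−7=l, w−8=o, k−9=b, k−10=a, w−11=l.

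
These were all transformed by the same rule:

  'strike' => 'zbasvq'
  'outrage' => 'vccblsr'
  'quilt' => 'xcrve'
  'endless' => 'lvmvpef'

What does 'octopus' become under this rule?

vkcyagf

In strike: s→z is +7, t→b is +8, r→a is +9, i→s is +10 — the shift increases by 1 each position. Letter i (0-indexed) is shifted by i+7, so successive shifts are 7, 8, 9, ….
Applying it to octopus: o+7=v, c+8=k, t+9=c, o+10=y, p+11=a, u+12=g, s+13=f.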